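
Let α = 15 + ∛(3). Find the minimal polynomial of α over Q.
m_α(x) = x^3 - 45x^2 + 675x - 3378

Set β = α - 15 = ∛(3), so β^3 = 3. Then (α - 15)^3 - 3 = 0, i.e. α is a root of g(x) = (x - 15)^3 - 3 = x^3 - 45x^2 + 675x - 3378. Since g(x) = h(x - 15) where h(x) = x^3 - 3, and h is irreducible over Q (because 3 is not a perfect cube, so h has no rational root, and a monic cubic with no rational root is irreducible), g is also irreducible (irreducibility is preserved under the substitution x → x - 15). Hence m_α(x) = x^3 - 45x^2 + 675x - 3378.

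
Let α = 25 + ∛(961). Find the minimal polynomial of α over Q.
m_α(x) = x^3 - 75x^2 + 1875x - 16586

Set β = α - 25 = ∛(961), so β^3 = 961. Then (α - 25)^3 - 961 = 0, i.e. α is a root of g(x) = (x - 25)^3 - 961 = x^3 - 75x^2 + 1875x - 16586. Since g(x) = h(x - 25) where h(x) = x^3 - 961, and h is irreducible over Q (because 961 is not a perfect cube, so h has no rational root, and a monic cubic with no rational root is irreducible), g is also irreducible (irreducibility is preserved under the substitution x → x - 25). Hence m_α(x) = x^3 - 75x^2 + 1875x - 16586.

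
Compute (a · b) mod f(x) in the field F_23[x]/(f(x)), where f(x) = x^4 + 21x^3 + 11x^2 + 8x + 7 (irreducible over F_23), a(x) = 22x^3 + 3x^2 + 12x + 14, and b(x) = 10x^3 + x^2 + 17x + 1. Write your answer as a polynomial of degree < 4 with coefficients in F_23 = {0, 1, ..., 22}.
a · b ≡ 7x^3 + 14x^2 + 17x + 9 (mod f(x))

Multiply in F_23[x]: a(x)·b(x) = (22x^3 + 3x^2 + 12x + 14)·(10x^3 + x^2 + 17x + 1) = 13x^6 + 6x^5 + 14x^4 + 18x^3 + 14x^2 + 20x + 14. This has degree ≥ 4, so divide by f(x) over F_23: 13x^6 + 6x^5 + 14x^4 + 18x^3 + 14x^2 + 20x + 14 = (13x^2 + 9x + 4)·(x^4 + 21x^3 + 11x^2 + 8x + 7) + (7x^3 + 14x^2 + 17x + 9). Hence a·b ≡ 7x^3 + 14x^2 + 17x + 9 (mod f). (F_23[x]/(f) is a field with 23^4 = 279841 elements since f is irreducible of degree 4.)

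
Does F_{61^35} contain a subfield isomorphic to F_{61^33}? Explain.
No: F_{61^33} is not a subfield of F_{61^35}

F_{p^m} embeds in F_{p^n} iff m | n. Here 33 ∤ 35 (since 35 = 1·33 + 2 with remainder 2 ≠ 0), so F_{61^33} is not a subfield of F_{61^35}. Equivalently: if it were, the tower law would give 33 = [F_{61^33}:F_61] dividing [F_{61^35}:F_61] = 35, contradiction.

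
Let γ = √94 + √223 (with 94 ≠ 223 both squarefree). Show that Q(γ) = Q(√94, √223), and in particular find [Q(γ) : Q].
[Q(γ) : Q] = 4 (equivalently, Q(γ) = Q(√94, √223))

Obviously Q(γ) ⊆ Q(√94, √223), and [Q(√94, √223):Q] = 4 (since 94, 223 are distinct squarefree integers > 1 with 20962 not a perfect square). To show equality we compute the minimal polynomial of γ. From γ = √94 + √223: γ^2 = 94 + 2√(20962) + 223 = 317 + 2√(20962), so γ^2 - 317 = 2√(20962); squaring, (γ^2 - 317)^2 = 4·20962, i.e. γ^4 - 634γ^2 + 100489 - 83848 = 0, i.e. γ^4 - 634γ^2 + 16641 = 0. So γ is a root of x^4 - 634x^2 + 16641. This polynomial is irreducible over Q: it has no rational root (each ±√94 ± √223 is irrational), and any factorization into two quadratics over Q would force √(20962) ∈ Q (pairing opposite roots) or √94, √223 ∈ Q (other pairings), all impossible. Hence [Q(γ):Q] = 4 = [Q(√94, √223):Q], so Q(γ) = Q(√94, √223).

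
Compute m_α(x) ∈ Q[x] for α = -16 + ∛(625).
m_α(x) = x^3 + 48x^2 + 768x + 3471

Set β = α + 16 = ∛(625), so β^3 = 625. Then (α + 16)^3 - 625 = 0, i.e. α is a root of g(x) = (x + 16)^3 - 625 = x^3 + 48x^2 + 768x + 3471. Since g(x) = h(x + 16) where h(x) = x^3 - 625, and h is irreducible over Q (because 625 is not a perfect cube, so h has no rational root, and a monic cubic with no rational root is irreducible), g is also irreducible (irreducibility is preserved under the substitution x → x + 16). Hence m_α(x) = x^3 + 48x^2 + 768x + 3471.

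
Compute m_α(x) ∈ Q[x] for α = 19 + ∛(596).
m_α(x) = x^3 - 57x^2 + 1083x - 7455

Set β = α - 19 = ∛(596), so β^3 = 596. Then (α - 19)^3 - 596 = 0, i.e. α is a root of g(x) = (x - 19)^3 - 596 = x^3 - 57x^2 + 1083x - 7455. Since g(x) = h(x - 19) where h(x) = x^3 - 596, and h is irreducible over Q (because 596 is not a perfect cube, so h has no rational root, and a monic cubic with no rational root is irreducible), g is also irreducible (irreducibility is preserved under the substitution x → x - 19). Hence m_α(x) = x^3 - 57x^2 + 1083x - 7455.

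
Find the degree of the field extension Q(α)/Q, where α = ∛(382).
[Q(α):Q] = 3

The minimal polynomial of α is x^3 - 382, irreducible over Q since 382 is not a perfect cube (so x^3 - 382 has no rational root). Hence [Q(α):Q] = deg(m_α) = 3.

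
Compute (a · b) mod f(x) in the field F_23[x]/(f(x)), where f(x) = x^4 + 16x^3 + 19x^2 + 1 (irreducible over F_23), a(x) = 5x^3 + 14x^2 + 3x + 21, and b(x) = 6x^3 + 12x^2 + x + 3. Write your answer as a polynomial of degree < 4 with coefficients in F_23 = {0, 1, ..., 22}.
a · b ≡ 16x^3 + 15x^2 + 21x + 11 (mod f(x))

Multiply in F_23[x]: a(x)·b(x) = (5x^3 + 14x^2 + 3x + 21)·(6x^3 + 12x^2 + x + 3) = 7x^6 + 6x^5 + 7x^4 + 7x^3 + 21x^2 + 7x + 17. This has degree ≥ 4, so divide by f(x) over F_23: 7x^6 + 6x^5 + 7x^4 + 7x^3 + 21x^2 + 7x + 17 = (7x^2 + 9x + 6)·(x^4 + 16x^3 + 19x^2 + 1) + (16x^3 + 15x^2 + 21x + 11). Hence a·b ≡ 16x^3 + 15x^2 + 21x + 11 (mod f). (F_23[x]/(f) is a field with 23^4 = 279841 elements since f is irreducible of degree 4.)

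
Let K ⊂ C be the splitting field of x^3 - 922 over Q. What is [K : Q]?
[K : Q] = 6

The roots of x^3 - 922 are ∛922, ω∛922, ω^2∛922 where ω = e^(2πi/3) is a primitive cube root of unity, so K = Q(∛922, ω). Now [Q(∛922):Q] = 3 (since 922 is not a perfect cube, x^3 - 922 is irreducible) and [Q(ω):Q] = 2. Both 2 and 3 divide [K:Q], and [K:Q] ≤ 3·2 = 6, so [K:Q] = 6. (Equivalently: Q(∛922) ⊂ R but ω ∉ R, so [K : Q(∛922)] = 2.)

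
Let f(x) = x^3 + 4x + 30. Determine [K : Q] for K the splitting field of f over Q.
[K : Q] = 6

By the rational root test, any rational root of the monic integer polynomial f(x) = x^3 + 4x + 30 must be an integer dividing the constant term 30, i.e. one of ±{1, 2, 3, 5, 6, 10, 15, 30}. Evaluating: f(1) = 35, f(-1) = 25, f(2) = 46, f(-2) = 14, f(3) = 69, f(-3) = -9, f(5) = 175, f(-5) = -115, f(6) = 270, f(-6) = -210, f(10) = 1070, f(-10) = -1010, f(15) = 3465, f(-15) = -3405, f(30) = 27150, f(-30) = -27090; none is 0, so f has no rational root and is therefore irreducible over Q (a cubic with no linear factor over a field is irreducible). For an irreducible cubic, the Galois group is A_3 or S_3 according as the discriminant disc(f) = -4a^3 - 27b^2 = -4·(4)^3 - 27·(30)^2 = -24556 is or is not a square in Q. Here disc(f) = -24556 is not a perfect square in Q, so the Galois group of f over Q is not contained in A_3 and must be all of S_3. The splitting field has degree |S_3| = 6 over Q, so [K : Q] = 6.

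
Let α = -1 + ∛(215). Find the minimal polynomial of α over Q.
m_α(x) = x^3 + 3x^2 + 3x - 214

Set β = α + 1 = ∛(215), so β^3 = 215. Then (α + 1)^3 - 215 = 0, i.e. α is a root of g(x) = (x + 1)^3 - 215 = x^3 + 3x^2 + 3x - 214. Since g(x) = h(x + 1) where h(x) = x^3 - 215, and h is irreducible over Q (because 215 is not a perfect cube, so h has no rational root, and a monic cubic with no rational root is irreducible), g is also irreducible (irreducibility is preserved under the substitution x → x + 1). Hence m_α(x) = x^3 + 3x^2 + 3x - 214.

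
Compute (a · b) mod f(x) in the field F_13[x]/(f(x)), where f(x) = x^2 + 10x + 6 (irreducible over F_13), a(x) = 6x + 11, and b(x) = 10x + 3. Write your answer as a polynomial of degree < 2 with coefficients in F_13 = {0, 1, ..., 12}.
a · b ≡ 9x + 11 (mod f(x))

Multiply in F_13[x]: a(x)·b(x) = (6x + 11)·(10x + 3) = 8x^2 + 11x + 7. This has degree ≥ 2, so divide by f(x) over F_13: 8x^2 + 11x + 7 = (8)·(x^2 + 10x + 6) + (9x + 11). Hence a·b ≡ 9x + 11 (mod f). (F_13[x]/(f) is a field with 13^2 = 169 elements since f is irreducible of degree 2.)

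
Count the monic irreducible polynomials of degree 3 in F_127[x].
There are 682752 monic irreducible polynomials of degree 3 over F_127

Each element of F_{127^3} that lies in no proper subfield is a root of exactly one monic irreducible of degree 3 over F_127, and each such polynomial has 3 distinct roots in F_{127^3}. By Möbius inversion the count is N_127(3) = (1/3) Σ_{d|3} μ(3/d) · 127^d = (1/3)(μ(3)·127^1 + μ(1)·127^3) = 2048256/3 = 682752.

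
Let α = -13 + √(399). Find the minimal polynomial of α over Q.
m_α(x) = x^2 + 26x - 230

From α + 13 = √(399), squaring gives (α + 13)^2 = 399, i.e. α^2 + 26α + 169 = 399, so α^2 + 26α - 230 = 0. The discriminant of x^2 + 26x - 230 is (26)^2 - 4·(-230) = 676 + 920 = 1596, and 4·(399) is not a perfect square in Q since 399 is squarefree and ≠ 1. Hence x^2 + 26x - 230 is irreducible over Q and is the minimal polynomial of α.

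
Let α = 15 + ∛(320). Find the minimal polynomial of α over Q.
m_α(x) = x^3 - 45x^2 + 675x - 3695

Set β = α - 15 = ∛(320), so β^3 = 320. Then (α - 15)^3 - 320 = 0, i.e. α is a root of g(x) = (x - 15)^3 - 320 = x^3 - 45x^2 + 675x - 3695. Since g(x) = h(x - 15) where h(x) = x^3 - 320, and h is irreducible over Q (because 320 is not a perfect cube, so h has no rational root, and a monic cubic with no rational root is irreducible), g is also irreducible (irreducibility is preserved under the substitution x → x - 15). Hence m_α(x) = x^3 - 45x^2 + 675x - 3695.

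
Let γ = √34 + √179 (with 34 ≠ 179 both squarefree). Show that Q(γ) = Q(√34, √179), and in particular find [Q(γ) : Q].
[Q(γ) : Q] = 4 (equivalently, Q(γ) = Q(√34, √179))

Obviously Q(γ) ⊆ Q(√34, √179), and [Q(√34, √179):Q] = 4 (since 34, 179 are distinct squarefree integers > 1 with 6086 not a perfect square). To show equality we compute the minimal polynomial of γ. From γ = √34 + √179: γ^2 = 34 + 2√(6086) + 179 = 213 + 2√(6086), so γ^2 - 213 = 2√(6086); squaring, (γ^2 - 213)^2 = 4·6086, i.e. γ^4 - 426γ^2 + 45369 - 24344 = 0, i.e. γ^4 - 426γ^2 + 21025 = 0. So γ is a root of x^4 - 426x^2 + 21025. This polynomial is irreducible over Q: it has no rational root (each ±√34 ± √179 is irrational), and any factorization into two quadratics over Q would force √(6086) ∈ Q (pairing opposite roots) or √34, √179 ∈ Q (other pairings), all impossible. Hence [Q(γ):Q] = 4 = [Q(√34, √179):Q], so Q(γ) = Q(√34, √179).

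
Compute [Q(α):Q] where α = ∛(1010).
[Q(α):Q] = 3

The minimal polynomial of α is x^3 - 1010, irreducible over Q since 1010 is not a perfect cube (so x^3 - 1010 has no rational root). Hence [Q(α):Q] = deg(m_α) = 3.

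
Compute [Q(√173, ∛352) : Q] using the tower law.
[Q(√173, ∛352) : Q] = 6

Let L = Q(√173, ∛352). Since Q(√173) ⊂ L and [Q(√173):Q] = 2, the tower law gives 2 | [L:Q]. Likewise Q(∛352) ⊂ L with [Q(∛352):Q] = 3 (because 352 is not a perfect cube), so 3 | [L:Q]. As gcd(2,3) = 1, [L:Q] is divisible by 6. Conversely L is generated over Q by √173 and ∛352, so [L:Q] ≤ 2·3 = 6. Therefore [Q(√173, ∛352) : Q] = 6.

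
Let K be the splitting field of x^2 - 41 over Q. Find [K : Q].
[K : Q] = 2

f(x) = x^2 - 41 factors as (x - √41)(x + √41). The splitting field is K = Q(√41). Since 41 is squarefree and > 1, it is not a perfect square, so x^2 - 41 is irreducible over Q and [Q(√41) : Q] = 2. Hence [K : Q] = 2.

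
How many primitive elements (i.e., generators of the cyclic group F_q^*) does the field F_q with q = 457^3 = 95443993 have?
There are φ(95443992) = 25831872 primitive elements

F_q^* is cyclic of order q - 1 = 95443992. A cyclic group of order m has exactly φ(m) generators. Here m = 95443992 = 2^3 · 3^2 · 7 · 19 · 9967, so the number of primitive elements is φ(95443992) = 25831872.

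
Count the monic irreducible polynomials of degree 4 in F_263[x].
There are 1196070348 monic irreducible polynomials of degree 4 over F_263

Each element of F_{263^4} that lies in no proper subfield is a root of exactly one monic irreducible of degree 4 over F_263, and each such polynomial has 4 distinct roots in F_{263^4}. By Möbius inversion the count is N_263(4) = (1/4) Σ_{d|4} μ(4/d) · 263^d = (1/4)(μ(4)·263^1 + μ(2)·263^2 + μ(1)·263^4) = 4784281392/4 = 1196070348.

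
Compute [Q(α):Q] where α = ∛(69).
[Q(α):Q] = 3

The minimal polynomial of α is x^3 - 69, irreducible over Q since 69 is not a perfect cube (so x^3 - 69 has no rational root). Hence [Q(α):Q] = deg(m_α) = 3.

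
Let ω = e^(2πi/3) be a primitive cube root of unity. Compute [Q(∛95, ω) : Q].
[Q(∛95, ω) : Q] = 6

[Q(∛95):Q] = 3 (min poly x^3 - 95, irreducible since 95 is not a perfect cube). [Q(ω):Q] = 2 (min poly x^2 + x + 1). Since Q(∛95) ⊂ R and ω ∉ R, we have ω ∉ Q(∛95), so x^2 + x + 1 remains irreducible over Q(∛95) and [Q(∛95, ω) : Q(∛95)] = 2. By the tower law, [Q(∛95, ω) : Q] = 3 · 2 = 6. (In fact Q(∛95, ω) is the splitting field of x^3 - 95 over Q.)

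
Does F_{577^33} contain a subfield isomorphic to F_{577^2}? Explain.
No: F_{577^2} is not a subfield of F_{577^33}

F_{p^m} embeds in F_{p^n} iff m | n. Here 2 ∤ 33 (since 33 = 16·2 + 1 with remainder 1 ≠ 0), so F_{577^2} is not a subfield of F_{577^33}. Equivalently: if it were, the tower law would give 2 = [F_{577^2}:F_577] dividing [F_{577^33}:F_577] = 33, contradiction.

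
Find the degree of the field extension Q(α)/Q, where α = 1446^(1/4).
[Q(α):Q] = 4

α is a root of x^4 - 1446. By Eisenstein's criterion at the prime p = 2 (which divides the constant term 1446 but p^2 = 4 does not, since 1446 is squarefree), x^4 - 1446 is irreducible over Q. Hence [Q(α):Q] = 4.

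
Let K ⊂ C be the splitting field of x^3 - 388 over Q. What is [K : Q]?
[K : Q] = 6

The roots of x^3 - 388 are ∛388, ω∛388, ω^2∛388 where ω = e^(2πi/3) is a primitive cube root of unity, so K = Q(∛388, ω). Now [Q(∛388):Q] = 3 (since 388 is not a perfect cube, x^3 - 388 is irreducible) and [Q(ω):Q] = 2. Both 2 and 3 divide [K:Q], and [K:Q] ≤ 3·2 = 6, so [K:Q] = 6. (Equivalently: Q(∛388) ⊂ R but ω ∉ R, so [K : Q(∛388)] = 2.)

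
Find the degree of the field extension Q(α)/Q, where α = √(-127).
[Q(α):Q] = 2

[Q(α):Q] equals the degree of the minimal polynomial of α. Here α^2 = -127 and x^2 + 127 is irreducible (d = -127 is squarefree, ≠ 1, hence not a square), so deg(m_α) = 2. Thus [Q(α):Q] = 2.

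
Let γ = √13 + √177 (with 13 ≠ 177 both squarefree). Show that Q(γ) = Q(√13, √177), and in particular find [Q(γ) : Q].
[Q(γ) : Q] = 4 (equivalently, Q(γ) = Q(√13, √177))

Obviously Q(γ) ⊆ Q(√13, √177), and [Q(√13, √177):Q] = 4 (since 13, 177 are distinct squarefree integers > 1 with 2301 not a perfect square). To show equality we compute the minimal polynomial of γ. From γ = √13 + √177: γ^2 = 13 + 2√(2301) + 177 = 190 + 2√(2301), so γ^2 - 190 = 2√(2301); squaring, (γ^2 - 190)^2 = 4·2301, i.e. γ^4 - 380γ^2 + 36100 - 9204 = 0, i.e. γ^4 - 380γ^2 + 26896 = 0. So γ is a root of x^4 - 380x^2 + 26896. This polynomial is irreducible over Q: it has no rational root (each ±√13 ± √177 is irrational), and any factorization into two quadratics over Q would force √(2301) ∈ Q (pairing opposite roots) or √13, √177 ∈ Q (other pairings), all impossible. Hence [Q(γ):Q] = 4 = [Q(√13, √177):Q], so Q(γ) = Q(√13, √177).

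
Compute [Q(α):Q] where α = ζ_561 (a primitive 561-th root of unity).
[Q(α):Q] = 320

The minimal polynomial of ζ_561 over Q is the 561-th cyclotomic polynomial Φ_561(x), which is irreducible over Q and has degree φ(561) = 320. Hence [Q(α):Q] = φ(561) = 320.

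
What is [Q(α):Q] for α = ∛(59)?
[Q(α):Q] = 3

The minimal polynomial of α is x^3 - 59, irreducible over Q since 59 is not a perfect cube (so x^3 - 59 has no rational root). Hence [Q(α):Q] = deg(m_α) = 3.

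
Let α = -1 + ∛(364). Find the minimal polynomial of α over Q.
m_α(x) = x^3 + 3x^2 + 3x - 363

Set β = α + 1 = ∛(364), so β^3 = 364. Then (α + 1)^3 - 364 = 0, i.e. α is a root of g(x) = (x + 1)^3 - 364 = x^3 + 3x^2 + 3x - 363. Since g(x) = h(x + 1) where h(x) = x^3 - 364, and h is irreducible over Q (because 364 is not a perfect cube, so h has no rational root, and a monic cubic with no rational root is irreducible), g is also irreducible (irreducibility is preserved under the substitution x → x + 1). Hence m_α(x) = x^3 + 3x^2 + 3x - 363.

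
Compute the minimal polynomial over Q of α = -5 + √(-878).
m_α(x) = x^2 + 10x + 903

From α + 5 = √(-878), squaring gives (α + 5)^2 = -878, i.e. α^2 + 10α + 25 = -878, so α^2 + 10α + 903 = 0. The discriminant of x^2 + 10x + 903 is (10)^2 - 4·(903) = 100 - 3612 = -3512, and 4·(-878) is not a perfect square in Q since -878 is squarefree and ≠ 1. Hence x^2 + 10x + 903 is irreducible over Q and is the minimal polynomial of α.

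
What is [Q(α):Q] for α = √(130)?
[Q(α):Q] = 2

[Q(α):Q] equals the degree of the minimal polynomial of α. Here α^2 = 130 and x^2 - 130 is irreducible (d = 130 is squarefree, ≠ 1, hence not a square), so deg(m_α) = 2. Thus [Q(α):Q] = 2.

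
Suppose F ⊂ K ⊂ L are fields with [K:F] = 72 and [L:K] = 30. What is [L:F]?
[L:F] = 2160

The tower law says that for any tower of field extensions F ⊂ K ⊂ L with finite degrees, [L:F] = [L:K] · [K:F]. Here this gives [L:F] = 30 · 72 = 2160.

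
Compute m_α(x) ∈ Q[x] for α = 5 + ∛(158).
m_α(x) = x^3 - 15x^2 + 75x - 283

Set β = α - 5 = ∛(158), so β^3 = 158. Then (α - 5)^3 - 158 = 0, i.e. α is a root of g(x) = (x - 5)^3 - 158 = x^3 - 15x^2 + 75x - 283. Since g(x) = h(x - 5) where h(x) = x^3 - 158, and h is irreducible over Q (because 158 is not a perfect cube, so h has no rational root, and a monic cubic with no rational root is irreducible), g is also irreducible (irreducibility is preserved under the substitution x → x - 5). Hence m_α(x) = x^3 - 15x^2 + 75x - 283.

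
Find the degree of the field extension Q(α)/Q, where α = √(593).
[Q(α):Q] = 2

[Q(α):Q] equals the degree of the minimal polynomial of α. Here α^2 = 593 and x^2 - 593 is irreducible (d = 593 is squarefree, ≠ 1, hence not a square), so deg(m_α) = 2. Thus [Q(α):Q] = 2.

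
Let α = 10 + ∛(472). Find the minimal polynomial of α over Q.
m_α(x) = x^3 - 30x^2 + 300x - 1472

Set β = α - 10 = ∛(472), so β^3 = 472. Then (α - 10)^3 - 472 = 0, i.e. α is a root of g(x) = (x - 10)^3 - 472 = x^3 - 30x^2 + 300x - 1472. Since g(x) = h(x - 10) where h(x) = x^3 - 472, and h is irreducible over Q (because 472 is not a perfect cube, so h has no rational root, and a monic cubic with no rational root is irreducible), g is also irreducible (irreducibility is preserved under the substitution x → x - 10). Hence m_α(x) = x^3 - 30x^2 + 300x - 1472.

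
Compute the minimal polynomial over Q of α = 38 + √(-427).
m_α(x) = x^2 - 76x + 1871

From α - 38 = √(-427), squaring gives (α - 38)^2 = -427, i.e. α^2 - 76α + 1444 = -427, so α^2 - 76α + 1871 = 0. The discriminant of x^2 - 76x + 1871 is (-76)^2 - 4·(1871) = 5776 - 7484 = -1708, and 4·(-427) is not a perfect square in Q since -427 is squarefree and ≠ 1. Hence x^2 - 76x + 1871 is irreducible over Q and is the minimal polynomial of α.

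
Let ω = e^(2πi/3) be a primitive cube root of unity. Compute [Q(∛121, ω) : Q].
[Q(∛121, ω) : Q] = 6

[Q(∛121):Q] = 3 (min poly x^3 - 121, irreducible since 121 is not a perfect cube). [Q(ω):Q] = 2 (min poly x^2 + x + 1). Since Q(∛121) ⊂ R and ω ∉ R, we have ω ∉ Q(∛121), so x^2 + x + 1 remains irreducible over Q(∛121) and [Q(∛121, ω) : Q(∛121)] = 2. By the tower law, [Q(∛121, ω) : Q] = 3 · 2 = 6. (In fact Q(∛121, ω) is the splitting field of x^3 - 121 over Q.)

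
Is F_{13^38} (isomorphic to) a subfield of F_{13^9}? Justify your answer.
No: F_{13^38} is not a subfield of F_{13^9}

F_{p^m} embeds in F_{p^n} iff m | n. Here 38 ∤ 9 (since 9 = 0·38 + 9 with remainder 9 ≠ 0), so F_{13^38} is not a subfield of F_{13^9}. Equivalently: if it were, the tower law would give 38 = [F_{13^38}:F_13] dividing [F_{13^9}:F_13] = 9, contradiction.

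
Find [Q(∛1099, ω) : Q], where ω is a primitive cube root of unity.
[Q(∛1099, ω) : Q] = 6

[Q(∛1099):Q] = 3 (min poly x^3 - 1099, irreducible since 1099 is not a perfect cube). [Q(ω):Q] = 2 (min poly x^2 + x + 1). Since Q(∛1099) ⊂ R and ω ∉ R, we have ω ∉ Q(∛1099), so x^2 + x + 1 remains irreducible over Q(∛1099) and [Q(∛1099, ω) : Q(∛1099)] = 2. By the tower law, [Q(∛1099, ω) : Q] = 3 · 2 = 6. (In fact Q(∛1099, ω) is the splitting field of x^3 - 1099 over Q.)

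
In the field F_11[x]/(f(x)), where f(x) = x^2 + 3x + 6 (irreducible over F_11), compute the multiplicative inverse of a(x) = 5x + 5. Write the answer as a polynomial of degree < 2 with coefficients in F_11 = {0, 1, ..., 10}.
a(x)^(-1) ≡ 6x + 1 (mod f(x))

Since f is irreducible over F_11, F_11[x]/(f) is a field and a(x) ≠ 0 has an inverse. Apply the extended Euclidean algorithm to f(x) and a(x) in F_11[x]: f(x) = (9x + 7)·a(x) + (4). The last nonzero remainder is the constant 4 = gcd(f, a) in F_11. Back-substituting through the division chain expresses 4 = s(x)·a(x) + t(x)·f(x) with s(x) ≡ 2x + 4 (mod f), so (2x + 4)·a(x) ≡ 4 (mod f). Multiplying by 4^(-1) ≡ 3 in F_11 gives a(x)^(-1) ≡ 3·(2x + 4) ≡ 6x + 1 (mod f). Check: (5x + 5)·(6x + 1) = 8x^2 + 2x + 5 ≡ 1 (mod x^2 + 3x + 6).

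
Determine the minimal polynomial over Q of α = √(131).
m_α(x) = x^2 - 131

α satisfies α^2 - 131 = 0, so x^2 - 131 annihilates α. Since d = 131 is squarefree and ≠ 1, it is not a perfect square in Q, so x^2 - 131 has no rational root and is therefore irreducible over Q (a degree-2 polynomial over a field is irreducible iff it has no root). Hence m_α(x) = x^2 - 131.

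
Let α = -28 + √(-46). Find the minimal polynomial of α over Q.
m_α(x) = x^2 + 56x + 830

From α + 28 = √(-46), squaring gives (α + 28)^2 = -46, i.e. α^2 + 56α + 784 = -46, so α^2 + 56α + 830 = 0. The discriminant of x^2 + 56x + 830 is (56)^2 - 4·(830) = 3136 - 3320 = -184, and 4·(-46) is not a perfect square in Q since -46 is squarefree and ≠ 1. Hence x^2 + 56x + 830 is irreducible over Q and is the minimal polynomial of α.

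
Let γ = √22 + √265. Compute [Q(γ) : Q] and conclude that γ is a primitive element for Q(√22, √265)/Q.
[Q(γ) : Q] = 4 (equivalently, Q(γ) = Q(√22, √265))

Obviously Q(γ) ⊆ Q(√22, √265), and [Q(√22, √265):Q] = 4 (since 22, 265 are distinct squarefree integers > 1 with 5830 not a perfect square). To show equality we compute the minimal polynomial of γ. From γ = √22 + √265: γ^2 = 22 + 2√(5830) + 265 = 287 + 2√(5830), so γ^2 - 287 = 2√(5830); squaring, (γ^2 - 287)^2 = 4·5830, i.e. γ^4 - 574γ^2 + 82369 - 23320 = 0, i.e. γ^4 - 574γ^2 + 59049 = 0. So γ is a root of x^4 - 574x^2 + 59049. This polynomial is irreducible over Q: it has no rational root (each ±√22 ± √265 is irrational), and any factorization into two quadratics over Q would force √(5830) ∈ Q (pairing opposite roots) or √22, √265 ∈ Q (other pairings), all impossible. Hence [Q(γ):Q] = 4 = [Q(√22, √265):Q], so Q(γ) = Q(√22, √265).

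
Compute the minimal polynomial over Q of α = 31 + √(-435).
m_α(x) = x^2 - 62x + 1396

From α - 31 = √(-435), squaring gives (α - 31)^2 = -435, i.e. α^2 - 62α + 961 = -435, so α^2 - 62α + 1396 = 0. The discriminant of x^2 - 62x + 1396 is (-62)^2 - 4·(1396) = 3844 - 5584 = -1740, and 4·(-435) is not a perfect square in Q since -435 is squarefree and ≠ 1. Hence x^2 - 62x + 1396 is irreducible over Q and is the minimal polynomial of α.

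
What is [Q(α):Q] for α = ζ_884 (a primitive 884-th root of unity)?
[Q(α):Q] = 384

The minimal polynomial of ζ_884 over Q is the 884-th cyclotomic polynomial Φ_884(x), which is irreducible over Q and has degree φ(884) = 384. Hence [Q(α):Q] = φ(884) = 384.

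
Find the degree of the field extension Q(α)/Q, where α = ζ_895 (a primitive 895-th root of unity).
[Q(α):Q] = 712

The minimal polynomial of ζ_895 over Q is the 895-th cyclotomic polynomial Φ_895(x), which is irreducible over Q and has degree φ(895) = 712. Hence [Q(α):Q] = φ(895) = 712.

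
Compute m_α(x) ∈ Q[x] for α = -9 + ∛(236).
m_α(x) = x^3 + 27x^2 + 243x + 493

Set β = α + 9 = ∛(236), so β^3 = 236. Then (α + 9)^3 - 236 = 0, i.e. α is a root of g(x) = (x + 9)^3 - 236 = x^3 + 27x^2 + 243x + 493. Since g(x) = h(x + 9) where h(x) = x^3 - 236, and h is irreducible over Q (because 236 is not a perfect cube, so h has no rational root, and a monic cubic with no rational root is irreducible), g is also irreducible (irreducibility is preserved under the substitution x → x + 9). Hence m_α(x) = x^3 + 27x^2 + 243x + 493.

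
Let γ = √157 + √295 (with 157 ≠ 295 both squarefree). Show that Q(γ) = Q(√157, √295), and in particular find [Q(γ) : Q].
[Q(γ) : Q] = 4 (equivalently, Q(γ) = Q(√157, √295))

Obviously Q(γ) ⊆ Q(√157, √295), and [Q(√157, √295):Q] = 4 (since 157, 295 are distinct squarefree integers > 1 with 46315 not a perfect square). To show equality we compute the minimal polynomial of γ. From γ = √157 + √295: γ^2 = 157 + 2√(46315) + 295 = 452 + 2√(46315), so γ^2 - 452 = 2√(46315); squaring, (γ^2 - 452)^2 = 4·46315, i.e. γ^4 - 904γ^2 + 204304 - 185260 = 0, i.e. γ^4 - 904γ^2 + 19044 = 0. So γ is a root of x^4 - 904x^2 + 19044. This polynomial is irreducible over Q: it has no rational root (each ±√157 ± √295 is irrational), and any factorization into two quadratics over Q would force √(46315) ∈ Q (pairing opposite roots) or √157, √295 ∈ Q (other pairings), all impossible. Hence [Q(γ):Q] = 4 = [Q(√157, √295):Q], so Q(γ) = Q(√157, √295).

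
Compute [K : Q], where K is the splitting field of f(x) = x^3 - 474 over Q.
[K : Q] = 6

The roots of x^3 - 474 are ∛474, ω∛474, ω^2∛474 where ω = e^(2πi/3) is a primitive cube root of unity, so K = Q(∛474, ω). Now [Q(∛474):Q] = 3 (since 474 is not a perfect cube, x^3 - 474 is irreducible) and [Q(ω):Q] = 2. Both 2 and 3 divide [K:Q], and [K:Q] ≤ 3·2 = 6, so [K:Q] = 6. (Equivalently: Q(∛474) ⊂ R but ω ∉ R, so [K : Q(∛474)] = 2.)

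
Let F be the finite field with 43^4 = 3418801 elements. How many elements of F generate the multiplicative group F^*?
There are φ(3418800) = 691200 primitive elements

F_q^* is cyclic of order q - 1 = 3418800. A cyclic group of order m has exactly φ(m) generators. Here m = 3418800 = 2^4 · 3 · 5^2 · 7 · 11 · 37, so the number of primitive elements is φ(3418800) = 691200.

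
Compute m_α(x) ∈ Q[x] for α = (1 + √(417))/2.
m_α(x) = x^2 - x - 104

From 2α - 1 = √(417), squaring gives (2α - 1)^2 = 417, i.e. 4α^2 - 4α + 1 = 417, so α^2 - α + (1 - 417)/4 = 0. Since 417 ≡ 1 (mod 4), (1 - 417)/4 = -104 ∈ Z. The polynomial x^2 - x - 104 has discriminant 1 - 4·(-104) = 417, which is not a perfect square in Q (d = 417 is squarefree and ≠ 1), so x^2 - x - 104 is irreducible over Q. It is the minimal polynomial of α.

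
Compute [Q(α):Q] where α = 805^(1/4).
[Q(α):Q] = 4

α is a root of x^4 - 805. By Eisenstein's criterion at the prime p = 5 (which divides the constant term 805 but p^2 = 25 does not, since 805 is squarefree), x^4 - 805 is irreducible over Q. Hence [Q(α):Q] = 4.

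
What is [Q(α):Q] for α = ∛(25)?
[Q(α):Q] = 3

The minimal polynomial of α is x^3 - 25, irreducible over Q since 25 is not a perfect cube (so x^3 - 25 has no rational root). Hence [Q(α):Q] = deg(m_α) = 3.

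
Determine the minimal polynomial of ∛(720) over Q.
m_α(x) = x^3 - 720

α satisfies α^3 = 720, so x^3 - 720 annihilates α. By the rational root test, a rational root p/q (in lowest terms) of x^3 - 720 would satisfy p^3 = 720 q^3, forcing q = 1 and p^3 = 720; but 720 is not a perfect cube, contradiction. A monic cubic over Q with no rational root is irreducible (any nontrivial factorization would include a linear factor). Hence x^3 - 720 is the minimal polynomial of α, and in particular [Q(α):Q] = 3.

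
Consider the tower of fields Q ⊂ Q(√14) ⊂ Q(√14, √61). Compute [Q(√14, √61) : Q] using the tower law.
[Q(√14, √61) : Q] = 4

[Q(√14):Q] = 2 (min poly x^2 - 14, irreducible since 14 is squarefree > 1). For the top step, suppose √61 ∈ Q(√14), say √61 = c + d√14 with c, d ∈ Q. Squaring: 61 = c^2 + 14d^2 + 2cd√14. Since √14 ∉ Q this forces 2cd = 0. If d = 0 then √61 = c ∈ Q, contradicting 61 squarefree > 1. If c = 0 then 61 = 14d^2, so 14·61 = (14d)^2 is a perfect square in Q — but 14·61 = 854 is not a perfect square (since 14 and 61 are distinct squarefree integers). Contradiction. Hence √61 ∉ Q(√14), so x^2 - 61 stays irreducible over Q(√14) and [Q(√14, √61) : Q(√14)] = 2. By the tower law, [Q(√14, √61) : Q] = 2 · 2 = 4.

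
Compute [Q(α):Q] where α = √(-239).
[Q(α):Q] = 2

[Q(α):Q] equals the degree of the minimal polynomial of α. Here α^2 = -239 and x^2 + 239 is irreducible (d = -239 is squarefree, ≠ 1, hence not a square), so deg(m_α) = 2. Thus [Q(α):Q] = 2.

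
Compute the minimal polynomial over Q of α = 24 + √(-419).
m_α(x) = x^2 - 48x + 995

From α - 24 = √(-419), squaring gives (α - 24)^2 = -419, i.e. α^2 - 48α + 576 = -419, so α^2 - 48α + 995 = 0. The discriminant of x^2 - 48x + 995 is (-48)^2 - 4·(995) = 2304 - 3980 = -1676, and 4·(-419) is not a perfect square in Q since -419 is squarefree and ≠ 1. Hence x^2 - 48x + 995 is irreducible over Q and is the minimal polynomial of α.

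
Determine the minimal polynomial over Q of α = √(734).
m_α(x) = x^2 - 734

α satisfies α^2 - 734 = 0, so x^2 - 734 annihilates α. Since d = 734 is squarefree and ≠ 1, it is not a perfect square in Q, so x^2 - 734 has no rational root and is therefore irreducible over Q (a degree-2 polynomial over a field is irreducible iff it has no root). Hence m_α(x) = x^2 - 734.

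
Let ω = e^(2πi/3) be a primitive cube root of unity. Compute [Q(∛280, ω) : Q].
[Q(∛280, ω) : Q] = 6

[Q(∛280):Q] = 3 (min poly x^3 - 280, irreducible since 280 is not a perfect cube). [Q(ω):Q] = 2 (min poly x^2 + x + 1). Since Q(∛280) ⊂ R and ω ∉ R, we have ω ∉ Q(∛280), so x^2 + x + 1 remains irreducible over Q(∛280) and [Q(∛280, ω) : Q(∛280)] = 2. By the tower law, [Q(∛280, ω) : Q] = 3 · 2 = 6. (In fact Q(∛280, ω) is the splitting field of x^3 - 280 over Q.)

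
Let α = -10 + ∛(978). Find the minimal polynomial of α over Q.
m_α(x) = x^3 + 30x^2 + 300x + 22

Set β = α + 10 = ∛(978), so β^3 = 978. Then (α + 10)^3 - 978 = 0, i.e. α is a root of g(x) = (x + 10)^3 - 978 = x^3 + 30x^2 + 300x + 22. Since g(x) = h(x + 10) where h(x) = x^3 - 978, and h is irreducible over Q (because 978 is not a perfect cube, so h has no rational root, and a monic cubic with no rational root is irreducible), g is also irreducible (irreducibility is preserved under the substitution x → x + 10). Hence m_α(x) = x^3 + 30x^2 + 300x + 22.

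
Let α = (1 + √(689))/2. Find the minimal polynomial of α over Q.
m_α(x) = x^2 - x - 172

From 2α - 1 = √(689), squaring gives (2α - 1)^2 = 689, i.e. 4α^2 - 4α + 1 = 689, so α^2 - α + (1 - 689)/4 = 0. Since 689 ≡ 1 (mod 4), (1 - 689)/4 = -172 ∈ Z. The polynomial x^2 - x - 172 has discriminant 1 - 4·(-172) = 689, which is not a perfect square in Q (d = 689 is squarefree and ≠ 1), so x^2 - x - 172 is irreducible over Q. It is the minimal polynomial of α.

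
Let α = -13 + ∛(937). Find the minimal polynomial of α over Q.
m_α(x) = x^3 + 39x^2 + 507x + 1260

Set β = α + 13 = ∛(937), so β^3 = 937. Then (α + 13)^3 - 937 = 0, i.e. α is a root of g(x) = (x + 13)^3 - 937 = x^3 + 39x^2 + 507x + 1260. Since g(x) = h(x + 13) where h(x) = x^3 - 937, and h is irreducible over Q (because 937 is not a perfect cube, so h has no rational root, and a monic cubic with no rational root is irreducible), g is also irreducible (irreducibility is preserved under the substitution x → x + 13). Hence m_α(x) = x^3 + 39x^2 + 507x + 1260.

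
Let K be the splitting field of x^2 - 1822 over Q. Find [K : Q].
[K : Q] = 2

f(x) = x^2 - 1822 factors as (x - √1822)(x + √1822). The splitting field is K = Q(√1822). Since 1822 is squarefree and > 1, it is not a perfect square, so x^2 - 1822 is irreducible over Q and [Q(√1822) : Q] = 2. Hence [K : Q] = 2.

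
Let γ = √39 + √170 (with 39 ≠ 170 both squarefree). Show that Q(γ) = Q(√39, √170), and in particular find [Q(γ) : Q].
[Q(γ) : Q] = 4 (equivalently, Q(γ) = Q(√39, √170))

Obviously Q(γ) ⊆ Q(√39, √170), and [Q(√39, √170):Q] = 4 (since 39, 170 are distinct squarefree integers > 1 with 6630 not a perfect square). To show equality we compute the minimal polynomial of γ. From γ = √39 + √170: γ^2 = 39 + 2√(6630) + 170 = 209 + 2√(6630), so γ^2 - 209 = 2√(6630); squaring, (γ^2 - 209)^2 = 4·6630, i.e. γ^4 - 418γ^2 + 43681 - 26520 = 0, i.e. γ^4 - 418γ^2 + 17161 = 0. So γ is a root of x^4 - 418x^2 + 17161. This polynomial is irreducible over Q: it has no rational root (each ±√39 ± √170 is irrational), and any factorization into two quadratics over Q would force √(6630) ∈ Q (pairing opposite roots) or √39, √170 ∈ Q (other pairings), all impossible. Hence [Q(γ):Q] = 4 = [Q(√39, √170):Q], so Q(γ) = Q(√39, √170).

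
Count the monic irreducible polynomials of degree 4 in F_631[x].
There are 39632945940 monic irreducible polynomials of degree 4 over F_631

Each element of F_{631^4} that lies in no proper subfield is a root of exactly one monic irreducible of degree 4 over F_631, and each such polynomial has 4 distinct roots in F_{631^4}. By Möbius inversion the count is N_631(4) = (1/4) Σ_{d|4} μ(4/d) · 631^d = (1/4)(μ(4)·631^1 + μ(2)·631^2 + μ(1)·631^4) = 158531783760/4 = 39632945940.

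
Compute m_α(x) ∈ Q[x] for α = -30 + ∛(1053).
m_α(x) = x^3 + 90x^2 + 2700x + 25947

Set β = α + 30 = ∛(1053), so β^3 = 1053. Then (α + 30)^3 - 1053 = 0, i.e. α is a root of g(x) = (x + 30)^3 - 1053 = x^3 + 90x^2 + 2700x + 25947. Since g(x) = h(x + 30) where h(x) = x^3 - 1053, and h is irreducible over Q (because 1053 is not a perfect cube, so h has no rational root, and a monic cubic with no rational root is irreducible), g is also irreducible (irreducibility is preserved under the substitution x → x + 30). Hence m_α(x) = x^3 + 90x^2 + 2700x + 25947.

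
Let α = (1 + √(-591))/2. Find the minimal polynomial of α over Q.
m_α(x) = x^2 - x + 148

From 2α - 1 = √(-591), squaring gives (2α - 1)^2 = -591, i.e. 4α^2 - 4α + 1 = -591, so α^2 - α + (1 + 591)/4 = 0. Since -591 ≡ 1 (mod 4), (1 + 591)/4 = 148 ∈ Z. The polynomial x^2 - x + 148 has discriminant 1 - 4·(148) = -591, which is not a perfect square in Q (d = -591 is squarefree and ≠ 1), so x^2 - x + 148 is irreducible over Q. It is the minimal polynomial of α.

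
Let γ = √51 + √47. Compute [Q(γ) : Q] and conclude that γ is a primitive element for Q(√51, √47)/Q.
[Q(γ) : Q] = 4 (equivalently, Q(γ) = Q(√51, √47))

Obviously Q(γ) ⊆ Q(√51, √47), and [Q(√51, √47):Q] = 4 (since 51, 47 are distinct squarefree integers > 1 with 2397 not a perfect square). To show equality we compute the minimal polynomial of γ. From γ = √51 + √47: γ^2 = 51 + 2√(2397) + 47 = 98 + 2√(2397), so γ^2 - 98 = 2√(2397); squaring, (γ^2 - 98)^2 = 4·2397, i.e. γ^4 - 196γ^2 + 9604 - 9588 = 0, i.e. γ^4 - 196γ^2 + 16 = 0. So γ is a root of x^4 - 196x^2 + 16. This polynomial is irreducible over Q: it has no rational root (each ±√51 ± √47 is irrational), and any factorization into two quadratics over Q would force √(2397) ∈ Q (pairing opposite roots) or √51, √47 ∈ Q (other pairings), all impossible. Hence [Q(γ):Q] = 4 = [Q(√51, √47):Q], so Q(γ) = Q(√51, √47).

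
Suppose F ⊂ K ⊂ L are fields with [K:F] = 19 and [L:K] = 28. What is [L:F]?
[L:F] = 532

The tower law says that for any tower of field extensions F ⊂ K ⊂ L with finite degrees, [L:F] = [L:K] · [K:F]. Here this gives [L:F] = 28 · 19 = 532.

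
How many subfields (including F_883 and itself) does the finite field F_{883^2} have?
F_{883^2} has 2 subfields

The subfields of F_{p^n} are exactly the fields F_{p^d} for d | n (each is the fixed field of the unique index-d subgroup of Gal(F_{p^n}/F_p) ≅ Z/nZ). The divisors of n = 2 are {1, 2}, giving 2 subfields: F_{883^1}, F_{883^2}.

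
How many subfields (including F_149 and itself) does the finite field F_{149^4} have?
F_{149^4} has 3 subfields

The subfields of F_{p^n} are exactly the fields F_{p^d} for d | n (each is the fixed field of the unique index-d subgroup of Gal(F_{p^n}/F_p) ≅ Z/nZ). The divisors of n = 4 are {1, 2, 4}, giving 3 subfields: F_{149^1}, F_{149^2}, F_{149^4}.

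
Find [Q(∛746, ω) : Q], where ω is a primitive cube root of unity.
[Q(∛746, ω) : Q] = 6

[Q(∛746):Q] = 3 (min poly x^3 - 746, irreducible since 746 is not a perfect cube). [Q(ω):Q] = 2 (min poly x^2 + x + 1). Since Q(∛746) ⊂ R and ω ∉ R, we have ω ∉ Q(∛746), so x^2 + x + 1 remains irreducible over Q(∛746) and [Q(∛746, ω) : Q(∛746)] = 2. By the tower law, [Q(∛746, ω) : Q] = 3 · 2 = 6. (In fact Q(∛746, ω) is the splitting field of x^3 - 746 over Q.)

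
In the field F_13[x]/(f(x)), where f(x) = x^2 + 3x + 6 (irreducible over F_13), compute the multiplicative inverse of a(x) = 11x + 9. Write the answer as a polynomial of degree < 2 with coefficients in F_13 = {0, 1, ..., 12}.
a(x)^(-1) ≡ 5x + 5 (mod f(x))

Since f is irreducible over F_13, F_13[x]/(f) is a field and a(x) ≠ 0 has an inverse. Apply the extended Euclidean algorithm to f(x) and a(x) in F_13[x]: f(x) = (6x + 6)·a(x) + (4). The last nonzero remainder is the constant 4 = gcd(f, a) in F_13. Back-substituting through the division chain expresses 4 = s(x)·a(x) + t(x)·f(x) with s(x) ≡ 7x + 7 (mod f), so (7x + 7)·a(x) ≡ 4 (mod f). Multiplying by 4^(-1) ≡ 10 in F_13 gives a(x)^(-1) ≡ 10·(7x + 7) ≡ 5x + 5 (mod f). Check: (11x + 9)·(5x + 5) = 3x^2 + 9x + 6 ≡ 1 (mod x^2 + 3x + 6).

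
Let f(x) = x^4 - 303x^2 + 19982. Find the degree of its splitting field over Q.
[K : Q] = 4

Solving the quadratic in x^2: x^2 = (303 ± √(303^2 - 4·19982))/2 = (303 ± √11881)/2 = (303 ± 109)/2, giving x^2 = 97 or x^2 = 206. So f(x) = (x^2 - 97)(x^2 - 206) and the roots of f are ±√97, ±√206. Hence the splitting field is K = Q(√97, √206). Since 97 and 206 are distinct squarefree integers > 1, their product 19982 is not a perfect square, so √206 ∉ Q(√97). By the tower law [K:Q] = [Q(√97,√206):Q(√97)] · [Q(√97):Q] = 2 · 2 = 4.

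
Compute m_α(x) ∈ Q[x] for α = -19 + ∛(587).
m_α(x) = x^3 + 57x^2 + 1083x + 6272

Set β = α + 19 = ∛(587), so β^3 = 587. Then (α + 19)^3 - 587 = 0, i.e. α is a root of g(x) = (x + 19)^3 - 587 = x^3 + 57x^2 + 1083x + 6272. Since g(x) = h(x + 19) where h(x) = x^3 - 587, and h is irreducible over Q (because 587 is not a perfect cube, so h has no rational root, and a monic cubic with no rational root is irreducible), g is also irreducible (irreducibility is preserved under the substitution x → x + 19). Hence m_α(x) = x^3 + 57x^2 + 1083x + 6272.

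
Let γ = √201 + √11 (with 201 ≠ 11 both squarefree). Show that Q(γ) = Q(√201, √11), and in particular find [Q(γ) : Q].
[Q(γ) : Q] = 4 (equivalently, Q(γ) = Q(√201, √11))

Obviously Q(γ) ⊆ Q(√201, √11), and [Q(√201, √11):Q] = 4 (since 201, 11 are distinct squarefree integers > 1 with 2211 not a perfect square). To show equality we compute the minimal polynomial of γ. From γ = √201 + √11: γ^2 = 201 + 2√(2211) + 11 = 212 + 2√(2211), so γ^2 - 212 = 2√(2211); squaring, (γ^2 - 212)^2 = 4·2211, i.e. γ^4 - 424γ^2 + 44944 - 8844 = 0, i.e. γ^4 - 424γ^2 + 36100 = 0. So γ is a root of x^4 - 424x^2 + 36100. This polynomial is irreducible over Q: it has no rational root (each ±√201 ± √11 is irrational), and any factorization into two quadratics over Q would force √(2211) ∈ Q (pairing opposite roots) or √201, √11 ∈ Q (other pairings), all impossible. Hence [Q(γ):Q] = 4 = [Q(√201, √11):Q], so Q(γ) = Q(√201, √11).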